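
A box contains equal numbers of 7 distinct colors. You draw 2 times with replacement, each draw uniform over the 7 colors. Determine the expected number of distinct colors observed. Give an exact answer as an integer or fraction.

13/7

Let Xⱼ=1 if type j appears at least once. P(Xⱼ=1) = 1 − ((7−1)/7)^2 = 13/49.
E[#distinct] = 7·13/49 = 13/7.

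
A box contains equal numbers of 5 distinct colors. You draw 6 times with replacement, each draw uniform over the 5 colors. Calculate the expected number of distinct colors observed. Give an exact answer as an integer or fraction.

11529/3125

Let Xⱼ=1 if type j appears at least once. P(Xⱼ=1) = 1 − ((5−1)/5)^6 = 11529/15625.
E[#distinct] = 5·11529/15625 = 11529/3125.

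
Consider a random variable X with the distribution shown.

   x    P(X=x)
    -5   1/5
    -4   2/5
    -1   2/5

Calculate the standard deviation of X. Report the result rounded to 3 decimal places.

E[X] = -3, E[X²] = 59/5
Var(X) = E[X²] − (E[X])² = 59/5 − 9 = 14/5
SD(X) = √(14/5) ≈ 1.673

1.673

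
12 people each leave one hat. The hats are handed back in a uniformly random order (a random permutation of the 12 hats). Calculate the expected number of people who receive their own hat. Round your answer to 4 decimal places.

1.0000

Let Xᵢ = 1 if person i gets their own hat. For each i, P(Xᵢ=1) = 1/12.
By linearity of expectation, E[X₁+…+X_12] = 12·(1/12) = 1.
≈ 1.0000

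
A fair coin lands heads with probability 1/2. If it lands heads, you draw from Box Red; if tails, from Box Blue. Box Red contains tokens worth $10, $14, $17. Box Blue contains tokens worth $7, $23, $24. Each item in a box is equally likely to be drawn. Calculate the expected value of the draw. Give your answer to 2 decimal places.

$15.83

E[X | Box Red] = (10 + 14 + 17)/3 = 41/3
E[X | Box Blue] = (7 + 23 + 24)/3 = 18
E[X] = (1/2)·41/3 + (1/2)·18 = 95/6 ≈ 15.83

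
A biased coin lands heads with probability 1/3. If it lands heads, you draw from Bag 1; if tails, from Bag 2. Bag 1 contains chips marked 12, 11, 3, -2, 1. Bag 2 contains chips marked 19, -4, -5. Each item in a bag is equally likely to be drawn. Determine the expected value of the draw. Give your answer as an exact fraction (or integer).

E[X | Bag 1] = (12 + 11 + 3 − 2 + 1)/5 = 5
E[X | Bag 2] = (19 − 4 − 5)/3 = 10/3
E[X] = (1/3)·5 + (2/3)·10/3 = 35/9

35/9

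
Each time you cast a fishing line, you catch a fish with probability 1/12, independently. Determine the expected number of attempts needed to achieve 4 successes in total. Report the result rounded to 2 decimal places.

By linearity (sum of 4 independent geometric waits), E[trials] = 4/p = 4/(1/12) = 48.
≈ 48.00

48.00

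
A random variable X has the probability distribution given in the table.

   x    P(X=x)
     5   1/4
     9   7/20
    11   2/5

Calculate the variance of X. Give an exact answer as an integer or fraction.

139/25

E[X] = (1/4)·5 + (7/20)·9 + (2/5)·11 = 44/5
E[X²] = (1/4)·25 + (7/20)·81 + (2/5)·121 = 83
Var(X) = 83 − (44/5)² = 139/25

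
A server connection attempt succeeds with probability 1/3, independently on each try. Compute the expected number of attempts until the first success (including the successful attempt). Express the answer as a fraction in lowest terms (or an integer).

For a geometric distribution, E[trials] = 1/p = 1/(1/3) = 3.

3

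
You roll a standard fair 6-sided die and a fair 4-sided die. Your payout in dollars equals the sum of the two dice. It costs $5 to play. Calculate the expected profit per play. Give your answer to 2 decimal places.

Distribution of the sum of the two dice: 2 w.p. 1/24, 3 w.p. 1/12, 4 w.p. 1/8, 5 w.p. 1/6, 6 w.p. 1/6, 7 w.p. 1/6, …
E[payout] = (1/24)·2 + (1/12)·3 + (1/8)·4 + (1/6)·5 + (1/6)·6 + (1/6)·7 + (1/8)·8 + (1/12)·9 + (1/24)·10 = 6
Expected profit = 6 − 5 = 1 ≈ $1.00

$1.00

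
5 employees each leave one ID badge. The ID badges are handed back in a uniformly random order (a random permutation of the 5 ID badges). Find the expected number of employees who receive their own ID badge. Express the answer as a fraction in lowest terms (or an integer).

1

Let Xᵢ = 1 if person i gets their own ID badge. For each i, P(Xᵢ=1) = 1/5.
By linearity of expectation, E[X₁+…+X_5] = 5·(1/5) = 1.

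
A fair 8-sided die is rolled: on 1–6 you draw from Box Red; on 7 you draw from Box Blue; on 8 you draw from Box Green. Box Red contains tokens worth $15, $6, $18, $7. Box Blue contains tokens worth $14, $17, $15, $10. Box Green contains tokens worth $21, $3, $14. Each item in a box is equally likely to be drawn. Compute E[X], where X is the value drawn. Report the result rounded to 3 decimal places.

$11.958

E[X | Box Red] = (15 + 6 + 18 + 7)/4 = 23/2
E[X | Box Blue] = (14 + 17 + 15 + 10)/4 = 14
E[X | Box Green] = (21 + 3 + 14)/3 = 38/3
E[X] = (3/4)·23/2 + (1/8)·14 + (1/8)·38/3 = 287/24 ≈ 11.958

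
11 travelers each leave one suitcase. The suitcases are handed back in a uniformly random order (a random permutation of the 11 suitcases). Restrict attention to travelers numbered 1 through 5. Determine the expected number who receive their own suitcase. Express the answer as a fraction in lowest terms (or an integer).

5/11

Let Xᵢ = 1 if person i gets their own suitcase. For each i, P(Xᵢ=1) = 1/11.
By linearity of expectation, E[X₁+…+X_5] = 5·(1/11) = 5/11.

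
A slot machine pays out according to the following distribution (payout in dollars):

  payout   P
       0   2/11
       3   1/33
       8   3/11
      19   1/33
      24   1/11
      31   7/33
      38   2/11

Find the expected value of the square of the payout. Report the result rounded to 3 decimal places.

E[X²] = (2/11)·0 + (1/33)·9 + (3/11)·64 + (1/33)·361 + (1/11)·576 + (7/33)·961 + (2/11)·1444
     = 18065/33 ≈ 547.424

547.424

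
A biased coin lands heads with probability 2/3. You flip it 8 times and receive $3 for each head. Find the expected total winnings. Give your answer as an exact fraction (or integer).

E[#heads] = 8·2/3 = 16/3 (linearity over flips).
E[winnings] = 3·16/3 = 16.

$16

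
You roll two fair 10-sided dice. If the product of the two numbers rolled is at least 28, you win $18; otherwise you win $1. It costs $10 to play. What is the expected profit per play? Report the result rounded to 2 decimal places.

-$1.35

E[payout] = (11/20)·1 + (9/20)·18 = 173/20
Expected profit = 173/20 − 10 = -27/20 ≈ -$1.35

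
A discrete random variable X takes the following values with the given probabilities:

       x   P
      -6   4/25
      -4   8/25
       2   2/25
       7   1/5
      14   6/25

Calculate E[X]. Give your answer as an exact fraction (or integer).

67/25

E[X] = (4/25)·(-6) + (8/25)·(-4) + (2/25)·2 + (1/5)·7 + (6/25)·14
     = 67/25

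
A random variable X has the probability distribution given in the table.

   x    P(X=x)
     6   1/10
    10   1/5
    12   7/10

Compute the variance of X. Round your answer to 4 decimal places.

E[X] = (1/10)·6 + (1/5)·10 + (7/10)·12 = 11
E[X²] = (1/10)·36 + (1/5)·100 + (7/10)·144 = 622/5
Var(X) = 622/5 − (11)² = 17/5 ≈ 3.4000

3.4000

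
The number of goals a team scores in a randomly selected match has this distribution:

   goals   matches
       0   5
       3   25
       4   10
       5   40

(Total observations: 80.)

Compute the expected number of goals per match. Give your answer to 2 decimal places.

Total = 80, so P(goals=0) = 5/80, etc.
E[X] = (1/16)·0 + (5/16)·3 + (1/8)·4 + (1/2)·5
     = 63/16 ≈ 3.94

3.94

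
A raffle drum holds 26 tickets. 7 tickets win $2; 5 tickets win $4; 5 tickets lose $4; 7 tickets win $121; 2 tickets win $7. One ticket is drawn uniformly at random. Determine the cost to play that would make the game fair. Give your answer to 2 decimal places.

E[payout] = (7/26)·2 + (5/26)·4 + (5/26)·(-4) + (7/26)·121 + (2/26)·7 = 875/26
Fair fee = E[payout] = 875/26 ≈ $33.65

$33.65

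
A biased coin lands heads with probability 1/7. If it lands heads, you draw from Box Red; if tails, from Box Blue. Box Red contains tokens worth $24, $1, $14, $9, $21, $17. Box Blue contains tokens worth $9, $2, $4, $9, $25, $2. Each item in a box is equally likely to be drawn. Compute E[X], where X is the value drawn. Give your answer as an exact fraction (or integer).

28/3 dollars

E[X | Box Red] = (24 + 1 + 14 + 9 + 21 + 17)/6 = 43/3
E[X | Box Blue] = (9 + 2 + 4 + 9 + 25 + 2)/6 = 17/2
E[X] = (1/7)·43/3 + (6/7)·17/2 = 28/3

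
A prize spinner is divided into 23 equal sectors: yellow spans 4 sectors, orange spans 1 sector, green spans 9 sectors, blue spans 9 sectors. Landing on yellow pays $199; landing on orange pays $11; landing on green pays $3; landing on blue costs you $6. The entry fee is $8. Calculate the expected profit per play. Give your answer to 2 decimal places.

E[payout] = (4/23)·199 + (1/23)·11 + (9/23)·3 + (9/23)·(-6) = 780/23
Expected profit = 780/23 − 8 = 596/23 ≈ $25.91

$25.91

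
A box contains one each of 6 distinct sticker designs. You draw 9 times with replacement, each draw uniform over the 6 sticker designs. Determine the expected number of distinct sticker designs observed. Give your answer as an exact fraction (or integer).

8124571/1679616

Let Xⱼ=1 if type j appears at least once. P(Xⱼ=1) = 1 − ((6−1)/6)^9 = 8124571/10077696.
E[#distinct] = 6·8124571/10077696 = 8124571/1679616.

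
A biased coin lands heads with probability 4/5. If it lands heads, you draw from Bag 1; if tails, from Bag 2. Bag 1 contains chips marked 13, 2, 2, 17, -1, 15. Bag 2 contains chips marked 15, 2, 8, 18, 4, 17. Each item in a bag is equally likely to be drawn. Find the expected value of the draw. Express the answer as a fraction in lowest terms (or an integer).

E[X | Bag 1] = (13 + 2 + 2 + 17 − 1 + 15)/6 = 8
E[X | Bag 2] = (15 + 2 + 8 + 18 + 4 + 17)/6 = 32/3
E[X] = (4/5)·8 + (1/5)·32/3 = 128/15

128/15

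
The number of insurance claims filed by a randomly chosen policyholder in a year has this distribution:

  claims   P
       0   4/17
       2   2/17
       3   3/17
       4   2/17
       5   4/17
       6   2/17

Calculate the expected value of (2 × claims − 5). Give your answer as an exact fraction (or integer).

E[2x-5] = (4/17)·(-5) + (2/17)·(-1) + (3/17)·1 + (2/17)·3 + (4/17)·5 + (2/17)·7
     = 21/17

21/17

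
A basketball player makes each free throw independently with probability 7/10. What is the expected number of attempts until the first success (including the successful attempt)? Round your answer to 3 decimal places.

For a geometric distribution, E[trials] = 1/p = 1/(7/10) = 10/7.
≈ 1.429

1.429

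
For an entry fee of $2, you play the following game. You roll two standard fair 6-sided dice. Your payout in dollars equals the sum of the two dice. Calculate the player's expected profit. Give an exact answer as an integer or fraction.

$5

Distribution of the sum of the two dice: 2 w.p. 1/36, 3 w.p. 1/18, 4 w.p. 1/12, 5 w.p. 1/9, 6 w.p. 5/36, 7 w.p. 1/6, …
E[payout] = (1/36)·2 + (1/18)·3 + (1/12)·4 + (1/9)·5 + (5/36)·6 + (1/6)·7 + (5/36)·8 + (1/9)·9 + (1/12)·10 + (1/18)·11 + (1/36)·12 = 7
Expected profit = 7 − 2 = 5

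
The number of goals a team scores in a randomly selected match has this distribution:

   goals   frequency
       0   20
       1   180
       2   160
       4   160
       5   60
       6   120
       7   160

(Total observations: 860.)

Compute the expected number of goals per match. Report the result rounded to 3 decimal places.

3.814

Total = 860, so P(goals=0) = 20/860, etc.
E[X] = (1/43)·0 + (9/43)·1 + (8/43)·2 + (8/43)·4 + (3/43)·5 + (6/43)·6 + (8/43)·7
     = 164/43 ≈ 3.814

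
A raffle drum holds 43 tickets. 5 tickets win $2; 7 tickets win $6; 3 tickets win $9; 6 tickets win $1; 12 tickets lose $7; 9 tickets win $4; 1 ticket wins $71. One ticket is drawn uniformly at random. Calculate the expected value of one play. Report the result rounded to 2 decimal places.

$2.51

E[payout] = (5/43)·2 + (7/43)·6 + (3/43)·9 + (6/43)·1 + (12/43)·(-7) + (9/43)·4 + (1/43)·71 = 108/43
≈ $2.51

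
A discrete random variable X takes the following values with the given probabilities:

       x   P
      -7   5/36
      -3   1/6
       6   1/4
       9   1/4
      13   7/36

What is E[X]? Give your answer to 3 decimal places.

E[X] = (5/36)·(-7) + (1/6)·(-3) + (1/4)·6 + (1/4)·9 + (7/36)·13
     = 173/36 ≈ 4.806

4.806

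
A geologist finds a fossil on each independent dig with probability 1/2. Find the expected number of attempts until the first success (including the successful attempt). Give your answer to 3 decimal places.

2.000

For a geometric distribution, E[trials] = 1/p = 1/(1/2) = 2.
≈ 2.000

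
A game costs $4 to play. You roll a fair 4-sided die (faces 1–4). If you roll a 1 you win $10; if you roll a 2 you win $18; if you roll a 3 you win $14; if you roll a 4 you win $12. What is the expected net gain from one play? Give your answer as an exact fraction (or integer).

E[payout] = (1/4)·10 + (1/4)·12 + (1/4)·14 + (1/4)·18 = 27/2
Expected profit = 27/2 − 4 = 19/2

19/2 dollars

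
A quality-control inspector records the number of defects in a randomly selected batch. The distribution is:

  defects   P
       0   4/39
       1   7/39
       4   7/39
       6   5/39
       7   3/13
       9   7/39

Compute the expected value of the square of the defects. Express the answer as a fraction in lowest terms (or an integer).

1307/39

E[X²] = (4/39)·0 + (7/39)·1 + (7/39)·16 + (5/39)·36 + (3/13)·49 + (7/39)·81
     = 1307/39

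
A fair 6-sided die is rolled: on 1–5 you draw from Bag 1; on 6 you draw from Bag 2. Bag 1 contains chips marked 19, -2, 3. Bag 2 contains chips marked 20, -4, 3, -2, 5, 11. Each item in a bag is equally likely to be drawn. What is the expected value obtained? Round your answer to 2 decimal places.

E[X | Bag 1] = (19 − 2 + 3)/3 = 20/3
E[X | Bag 2] = (20 − 4 + 3 − 2 + 5 + 11)/6 = 11/2
E[X] = (5/6)·20/3 + (1/6)·11/2 = 233/36 ≈ 6.47

6.47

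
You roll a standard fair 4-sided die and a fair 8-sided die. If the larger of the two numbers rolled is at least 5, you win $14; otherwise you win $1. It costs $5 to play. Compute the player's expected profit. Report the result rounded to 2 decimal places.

$2.50

E[payout] = (1/2)·1 + (1/2)·14 = 15/2
Expected profit = 15/2 − 5 = 5/2 ≈ $2.50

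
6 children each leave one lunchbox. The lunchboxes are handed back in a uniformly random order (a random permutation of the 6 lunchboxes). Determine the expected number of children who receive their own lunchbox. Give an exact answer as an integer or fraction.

Let Xᵢ = 1 if person i gets their own lunchbox. For each i, P(Xᵢ=1) = 1/6.
By linearity of expectation, E[X₁+…+X_6] = 6·(1/6) = 1.

1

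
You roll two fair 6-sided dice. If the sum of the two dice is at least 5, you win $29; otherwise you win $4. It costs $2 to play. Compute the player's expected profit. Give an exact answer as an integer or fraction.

E[payout] = (1/6)·4 + (5/6)·29 = 149/6
Expected profit = 149/6 − 2 = 137/6

137/6 dollars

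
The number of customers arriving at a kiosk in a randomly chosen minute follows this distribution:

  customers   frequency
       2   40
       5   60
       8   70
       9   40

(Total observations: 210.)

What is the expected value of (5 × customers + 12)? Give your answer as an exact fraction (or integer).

Total = 210, so P(customers=2) = 40/210, etc.
E[5x+12] = (4/21)·22 + (2/7)·37 + (1/3)·52 + (4/21)·57
     = 902/21

902/21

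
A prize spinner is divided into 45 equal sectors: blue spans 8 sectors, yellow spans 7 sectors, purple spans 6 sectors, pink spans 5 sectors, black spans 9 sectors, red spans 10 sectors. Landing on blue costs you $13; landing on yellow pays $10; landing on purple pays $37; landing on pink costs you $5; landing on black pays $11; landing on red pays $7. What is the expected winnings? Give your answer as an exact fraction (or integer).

E[payout] = (8/45)·(-13) + (7/45)·10 + (6/45)·37 + (5/45)·(-5) + (9/45)·11 + (10/45)·7 = 332/45

332/45 dollars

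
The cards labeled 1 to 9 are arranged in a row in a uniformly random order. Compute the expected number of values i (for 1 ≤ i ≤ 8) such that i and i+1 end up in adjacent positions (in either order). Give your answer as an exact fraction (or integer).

16/9

For each i ∈ {1,…,8}, let Xᵢ = 1 if i and i+1 are adjacent. P(Xᵢ=1) = 2·(9−1)!/9! = 2/9.
By linearity, E[ΣXᵢ] = (8)·(2/9) = 16/9.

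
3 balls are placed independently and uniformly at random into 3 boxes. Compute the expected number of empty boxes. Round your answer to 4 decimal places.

Let Xⱼ=1 if box j is empty. P(Xⱼ=1) = ((3-1)/3)^3 = 8/27.
By linearity, E[#empty] = 3·8/27 = 8/9.
≈ 0.8889

0.8889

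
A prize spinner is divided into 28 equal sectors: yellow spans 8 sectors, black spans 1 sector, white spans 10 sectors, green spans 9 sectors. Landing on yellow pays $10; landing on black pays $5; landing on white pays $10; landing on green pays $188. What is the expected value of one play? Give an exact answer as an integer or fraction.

1877/28 dollars

E[payout] = (8/28)·10 + (1/28)·5 + (10/28)·10 + (9/28)·188 = 1877/28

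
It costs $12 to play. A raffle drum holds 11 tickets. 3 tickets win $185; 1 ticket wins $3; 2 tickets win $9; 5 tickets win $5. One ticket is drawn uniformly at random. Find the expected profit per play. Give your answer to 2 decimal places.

E[payout] = (3/11)·185 + (1/11)·3 + (2/11)·9 + (5/11)·5 = 601/11
Expected profit = 601/11 − 12 = 469/11 ≈ $42.64

$42.64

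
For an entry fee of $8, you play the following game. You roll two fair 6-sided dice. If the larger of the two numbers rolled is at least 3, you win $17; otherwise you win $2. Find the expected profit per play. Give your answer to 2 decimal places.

$7.33

E[payout] = (1/9)·2 + (8/9)·17 = 46/3
Expected profit = 46/3 − 8 = 22/3 ≈ $7.33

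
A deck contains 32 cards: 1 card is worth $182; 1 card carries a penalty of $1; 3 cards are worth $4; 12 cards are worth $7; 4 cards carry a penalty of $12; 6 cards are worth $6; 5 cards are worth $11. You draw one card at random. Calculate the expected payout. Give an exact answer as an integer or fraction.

$10

E[payout] = (1/32)·182 + (1/32)·(-1) + (3/32)·4 + (12/32)·7 + (4/32)·(-12) + (6/32)·6 + (5/32)·11 = 10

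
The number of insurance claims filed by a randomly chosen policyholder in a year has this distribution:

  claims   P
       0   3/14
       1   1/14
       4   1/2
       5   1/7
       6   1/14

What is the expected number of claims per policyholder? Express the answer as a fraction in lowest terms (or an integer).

45/14

E[X] = (3/14)·0 + (1/14)·1 + (1/2)·4 + (1/7)·5 + (1/14)·6
     = 45/14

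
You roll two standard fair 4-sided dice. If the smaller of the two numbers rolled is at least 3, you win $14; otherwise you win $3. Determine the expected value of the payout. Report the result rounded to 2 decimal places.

$5.75

E[payout] = (3/4)·3 + (1/4)·14 = 23/4
≈ $5.75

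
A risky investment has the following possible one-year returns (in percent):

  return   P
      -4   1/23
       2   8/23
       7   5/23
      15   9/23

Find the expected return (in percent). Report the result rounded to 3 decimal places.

7.913

E[X] = (1/23)·(-4) + (8/23)·2 + (5/23)·7 + (9/23)·15
     = 182/23 ≈ 7.913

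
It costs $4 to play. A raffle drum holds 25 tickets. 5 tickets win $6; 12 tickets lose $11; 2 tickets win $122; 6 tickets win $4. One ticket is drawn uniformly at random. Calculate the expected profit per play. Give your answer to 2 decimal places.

E[payout] = (5/25)·6 + (12/25)·(-11) + (2/25)·122 + (6/25)·4 = 166/25
Expected profit = 166/25 − 4 = 66/25 ≈ $2.64

$2.64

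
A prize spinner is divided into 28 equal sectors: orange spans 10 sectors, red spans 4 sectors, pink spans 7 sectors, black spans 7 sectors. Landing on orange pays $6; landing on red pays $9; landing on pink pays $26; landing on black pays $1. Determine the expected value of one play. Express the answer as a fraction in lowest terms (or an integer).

E[payout] = (10/28)·6 + (4/28)·9 + (7/28)·26 + (7/28)·1 = 285/28

285/28 dollars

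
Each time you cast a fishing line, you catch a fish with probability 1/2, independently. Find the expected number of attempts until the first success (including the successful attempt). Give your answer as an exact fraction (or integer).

For a geometric distribution, E[trials] = 1/p = 1/(1/2) = 2.

2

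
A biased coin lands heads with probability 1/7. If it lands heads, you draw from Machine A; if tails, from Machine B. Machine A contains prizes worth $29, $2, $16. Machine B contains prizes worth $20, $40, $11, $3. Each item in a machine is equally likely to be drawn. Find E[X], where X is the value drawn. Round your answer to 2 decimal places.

E[X | Machine A] = (29 + 2 + 16)/3 = 47/3
E[X | Machine B] = (20 + 40 + 11 + 3)/4 = 37/2
E[X] = (1/7)·47/3 + (6/7)·37/2 = 380/21 ≈ 18.10

$18.10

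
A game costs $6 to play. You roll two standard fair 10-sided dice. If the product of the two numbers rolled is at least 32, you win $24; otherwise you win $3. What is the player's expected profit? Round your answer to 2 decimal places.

E[payout] = (61/100)·3 + (39/100)·24 = 1119/100
Expected profit = 1119/100 − 6 = 519/100 ≈ $5.19

$5.19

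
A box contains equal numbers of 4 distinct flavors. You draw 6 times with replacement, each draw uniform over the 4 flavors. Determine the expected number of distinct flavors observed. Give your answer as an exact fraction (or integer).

Let Xⱼ=1 if type j appears at least once. P(Xⱼ=1) = 1 − ((4−1)/4)^6 = 3367/4096.
E[#distinct] = 4·3367/4096 = 3367/1024.

3367/1024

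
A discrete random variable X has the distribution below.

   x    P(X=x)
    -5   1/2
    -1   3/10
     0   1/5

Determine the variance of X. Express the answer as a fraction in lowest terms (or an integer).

E[X] = (1/2)·(-5) + (3/10)·(-1) + (1/5)·0 = -14/5
E[X²] = (1/2)·25 + (3/10)·1 + (1/5)·0 = 64/5
Var(X) = 64/5 − (-14/5)² = 124/25

124/25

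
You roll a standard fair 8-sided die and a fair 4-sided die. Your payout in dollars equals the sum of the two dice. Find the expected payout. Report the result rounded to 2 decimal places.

Distribution of the sum of the two dice: 2 w.p. 1/32, 3 w.p. 1/16, 4 w.p. 3/32, 5 w.p. 1/8, 6 w.p. 1/8, 7 w.p. 1/8, …
E[payout] = (1/32)·2 + (1/16)·3 + (3/32)·4 + (1/8)·5 + (1/8)·6 + (1/8)·7 + (1/8)·8 + (1/8)·9 + (3/32)·10 + (1/16)·11 + (1/32)·12 = 7
≈ $7.00

$7.00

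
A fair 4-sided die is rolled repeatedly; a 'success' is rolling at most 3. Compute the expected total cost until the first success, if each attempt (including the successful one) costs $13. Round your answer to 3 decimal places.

E[#attempts] = 1/p = 4/3; E[cost] = 13·4/3 = 52/3.
≈ 17.333

$17.333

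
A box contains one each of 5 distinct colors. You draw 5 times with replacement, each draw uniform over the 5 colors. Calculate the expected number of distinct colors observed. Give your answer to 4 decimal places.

Let Xⱼ=1 if type j appears at least once. P(Xⱼ=1) = 1 − ((5−1)/5)^5 = 2101/3125.
E[#distinct] = 5·2101/3125 = 2101/625.
≈ 3.3616

3.3616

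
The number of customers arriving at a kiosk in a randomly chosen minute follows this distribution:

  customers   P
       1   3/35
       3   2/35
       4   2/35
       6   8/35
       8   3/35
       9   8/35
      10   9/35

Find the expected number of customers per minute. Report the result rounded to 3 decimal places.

7.171

E[X] = (3/35)·1 + (2/35)·3 + (2/35)·4 + (8/35)·6 + (3/35)·8 + (8/35)·9 + (9/35)·10
     = 251/35 ≈ 7.171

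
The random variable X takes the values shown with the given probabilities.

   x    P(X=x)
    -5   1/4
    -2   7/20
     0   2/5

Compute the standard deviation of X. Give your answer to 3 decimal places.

E[X] = -39/20, E[X²] = 153/20
Var(X) = E[X²] − (E[X])² = 153/20 − 1521/400 = 1539/400
SD(X) = √(1539/400) ≈ 1.962

1.962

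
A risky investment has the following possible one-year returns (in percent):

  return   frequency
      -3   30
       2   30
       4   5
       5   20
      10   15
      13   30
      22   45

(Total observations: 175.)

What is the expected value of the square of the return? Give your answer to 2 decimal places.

Total = 175, so P(return=-3) = 30/175, etc.
E[X²] = (6/35)·9 + (6/35)·4 + (1/35)·16 + (4/35)·25 + (3/35)·100 + (6/35)·169 + (9/35)·484
     = 5864/35 ≈ 167.54

167.54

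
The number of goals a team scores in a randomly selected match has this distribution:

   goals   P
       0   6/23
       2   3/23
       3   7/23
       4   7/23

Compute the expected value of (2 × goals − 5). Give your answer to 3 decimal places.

-0.217

E[2x-5] = (6/23)·(-5) + (3/23)·(-1) + (7/23)·1 + (7/23)·3
     = -5/23 ≈ -0.217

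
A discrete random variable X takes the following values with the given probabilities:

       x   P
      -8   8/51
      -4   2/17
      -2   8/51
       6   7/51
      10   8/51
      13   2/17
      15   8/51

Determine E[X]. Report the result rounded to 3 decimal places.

E[X] = (8/51)·(-8) + (2/17)·(-4) + (8/51)·(-2) + (7/51)·6 + (8/51)·10 + (2/17)·13 + (8/51)·15
     = 72/17 ≈ 4.235

4.235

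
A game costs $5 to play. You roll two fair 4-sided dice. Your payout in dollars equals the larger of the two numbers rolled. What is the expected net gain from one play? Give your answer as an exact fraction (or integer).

-15/8 dollars

Distribution of the larger of the two numbers rolled: 1 w.p. 1/16, 2 w.p. 3/16, 3 w.p. 5/16, 4 w.p. 7/16
E[payout] = (1/16)·1 + (3/16)·2 + (5/16)·3 + (7/16)·4 = 25/8
Expected profit = 25/8 − 5 = -15/8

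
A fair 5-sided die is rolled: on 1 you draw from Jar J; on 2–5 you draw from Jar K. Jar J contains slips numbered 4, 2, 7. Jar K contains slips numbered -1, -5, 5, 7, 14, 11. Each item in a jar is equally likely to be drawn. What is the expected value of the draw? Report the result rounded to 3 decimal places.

E[X | Jar J] = (4 + 2 + 7)/3 = 13/3
E[X | Jar K] = (-1 − 5 + 5 + 7 + 14 + 11)/6 = 31/6
E[X] = (1/5)·13/3 + (4/5)·31/6 = 5 ≈ 5.000

5.000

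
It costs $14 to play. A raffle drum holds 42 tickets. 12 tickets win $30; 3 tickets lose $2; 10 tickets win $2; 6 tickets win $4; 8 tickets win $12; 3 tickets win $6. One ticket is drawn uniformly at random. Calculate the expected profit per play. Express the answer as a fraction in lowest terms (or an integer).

-38/21 dollars

E[payout] = (12/42)·30 + (3/42)·(-2) + (10/42)·2 + (6/42)·4 + (8/42)·12 + (3/42)·6 = 256/21
Expected profit = 256/21 − 14 = -38/21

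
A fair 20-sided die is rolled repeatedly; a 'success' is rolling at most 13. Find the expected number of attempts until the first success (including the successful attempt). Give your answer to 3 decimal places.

1.538

For a geometric distribution, E[trials] = 1/p = 1/(13/20) = 20/13.
≈ 1.538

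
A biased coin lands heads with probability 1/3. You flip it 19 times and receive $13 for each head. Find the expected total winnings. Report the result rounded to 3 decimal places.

E[#heads] = 19·1/3 = 19/3 (linearity over flips).
E[winnings] = 13·19/3 = 247/3.
≈ 82.333

$82.333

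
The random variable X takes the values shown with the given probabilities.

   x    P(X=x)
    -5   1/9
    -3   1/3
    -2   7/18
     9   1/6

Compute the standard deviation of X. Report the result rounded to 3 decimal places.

E[X] = -5/6, E[X²] = 125/6
Var(X) = E[X²] − (E[X])² = 125/6 − 25/36 = 725/36
SD(X) = √(725/36) ≈ 4.488

4.488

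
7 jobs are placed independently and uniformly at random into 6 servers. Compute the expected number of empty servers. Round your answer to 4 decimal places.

Let Xⱼ=1 if server j is empty. P(Xⱼ=1) = ((6-1)/6)^7 = 78125/279936.
By linearity, E[#empty] = 6·78125/279936 = 78125/46656.
≈ 1.6745

1.6745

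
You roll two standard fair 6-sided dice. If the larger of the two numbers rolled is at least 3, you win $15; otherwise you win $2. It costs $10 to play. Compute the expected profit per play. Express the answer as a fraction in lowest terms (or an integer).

E[payout] = (1/9)·2 + (8/9)·15 = 122/9
Expected profit = 122/9 − 10 = 32/9

32/9 dollars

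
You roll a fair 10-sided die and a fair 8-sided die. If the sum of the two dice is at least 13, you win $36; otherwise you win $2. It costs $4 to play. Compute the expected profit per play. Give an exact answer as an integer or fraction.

277/40 dollars

E[payout] = (59/80)·2 + (21/80)·36 = 437/40
Expected profit = 437/40 − 4 = 277/40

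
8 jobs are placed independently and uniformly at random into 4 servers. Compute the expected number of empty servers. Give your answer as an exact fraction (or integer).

6561/16384

Let Xⱼ=1 if server j is empty. P(Xⱼ=1) = ((4-1)/4)^8 = 6561/65536.
By linearity, E[#empty] = 4·6561/65536 = 6561/16384.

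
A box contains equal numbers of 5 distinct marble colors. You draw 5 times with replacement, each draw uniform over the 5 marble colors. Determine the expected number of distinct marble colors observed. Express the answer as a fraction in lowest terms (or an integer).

2101/625

Let Xⱼ=1 if type j appears at least once. P(Xⱼ=1) = 1 − ((5−1)/5)^5 = 2101/3125.
E[#distinct] = 5·2101/3125 = 2101/625.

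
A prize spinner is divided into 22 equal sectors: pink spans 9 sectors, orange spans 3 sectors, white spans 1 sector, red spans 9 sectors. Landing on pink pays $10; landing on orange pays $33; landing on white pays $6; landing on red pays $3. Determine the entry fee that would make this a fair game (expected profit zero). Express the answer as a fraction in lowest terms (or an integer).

111/11 dollars

E[payout] = (9/22)·10 + (3/22)·33 + (1/22)·6 + (9/22)·3 = 111/11
Fair fee = E[payout] = 111/11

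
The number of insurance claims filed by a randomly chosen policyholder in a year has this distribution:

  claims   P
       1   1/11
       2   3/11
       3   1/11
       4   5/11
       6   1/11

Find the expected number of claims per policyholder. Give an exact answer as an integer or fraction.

36/11

E[X] = (1/11)·1 + (3/11)·2 + (1/11)·3 + (5/11)·4 + (1/11)·6
     = 36/11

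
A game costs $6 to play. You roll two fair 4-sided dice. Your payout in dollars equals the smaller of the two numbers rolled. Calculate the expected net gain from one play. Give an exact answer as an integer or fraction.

Distribution of the smaller of the two numbers rolled: 1 w.p. 7/16, 2 w.p. 5/16, 3 w.p. 3/16, 4 w.p. 1/16
E[payout] = (7/16)·1 + (5/16)·2 + (3/16)·3 + (1/16)·4 = 15/8
Expected profit = 15/8 − 6 = -33/8

-33/8 dollars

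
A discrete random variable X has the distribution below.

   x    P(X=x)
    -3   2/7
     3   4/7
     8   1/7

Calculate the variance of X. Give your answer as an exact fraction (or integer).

E[X] = (2/7)·(-3) + (4/7)·3 + (1/7)·8 = 2
E[X²] = (2/7)·9 + (4/7)·9 + (1/7)·64 = 118/7
Var(X) = 118/7 − (2)² = 90/7

90/7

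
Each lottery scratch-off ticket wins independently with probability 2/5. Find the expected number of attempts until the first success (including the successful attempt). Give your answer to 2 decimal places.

2.50

For a geometric distribution, E[trials] = 1/p = 1/(2/5) = 5/2.
≈ 2.50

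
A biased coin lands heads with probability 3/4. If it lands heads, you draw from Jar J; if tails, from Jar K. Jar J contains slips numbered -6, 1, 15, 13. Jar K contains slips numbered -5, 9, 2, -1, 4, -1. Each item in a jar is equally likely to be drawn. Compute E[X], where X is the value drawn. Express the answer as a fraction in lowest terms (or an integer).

E[X | Jar J] = (-6 + 1 + 15 + 13)/4 = 23/4
E[X | Jar K] = (-5 + 9 + 2 − 1 + 4 − 1)/6 = 4/3
E[X] = (3/4)·23/4 + (1/4)·4/3 = 223/48

223/48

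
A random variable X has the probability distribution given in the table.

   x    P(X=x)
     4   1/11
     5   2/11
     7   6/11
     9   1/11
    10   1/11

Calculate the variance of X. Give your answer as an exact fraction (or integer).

326/121

E[X] = (1/11)·4 + (2/11)·5 + (6/11)·7 + (1/11)·9 + (1/11)·10 = 75/11
E[X²] = (1/11)·16 + (2/11)·25 + (6/11)·49 + (1/11)·81 + (1/11)·100 = 541/11
Var(X) = 541/11 − (75/11)² = 326/121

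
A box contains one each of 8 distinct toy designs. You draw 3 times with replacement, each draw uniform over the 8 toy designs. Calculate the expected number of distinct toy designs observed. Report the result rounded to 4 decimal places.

2.6406

Let Xⱼ=1 if type j appears at least once. P(Xⱼ=1) = 1 − ((8−1)/8)^3 = 169/512.
E[#distinct] = 8·169/512 = 169/64.
≈ 2.6406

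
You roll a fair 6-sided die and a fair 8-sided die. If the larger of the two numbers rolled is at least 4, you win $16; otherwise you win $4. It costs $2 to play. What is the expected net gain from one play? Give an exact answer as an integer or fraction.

47/4 dollars

E[payout] = (3/16)·4 + (13/16)·16 = 55/4
Expected profit = 55/4 − 2 = 47/4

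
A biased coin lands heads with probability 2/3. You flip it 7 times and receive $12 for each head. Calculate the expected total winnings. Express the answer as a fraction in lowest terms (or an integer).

$56

E[#heads] = 7·2/3 = 14/3 (linearity over flips).
E[winnings] = 12·14/3 = 56.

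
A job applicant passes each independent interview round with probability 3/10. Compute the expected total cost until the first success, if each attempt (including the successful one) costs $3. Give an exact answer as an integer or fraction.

E[#attempts] = 1/p = 10/3; E[cost] = 3·10/3 = 10.

$10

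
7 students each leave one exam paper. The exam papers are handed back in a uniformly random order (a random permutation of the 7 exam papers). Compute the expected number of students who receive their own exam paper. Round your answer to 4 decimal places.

1.0000

Let Xᵢ = 1 if person i gets their own exam paper. For each i, P(Xᵢ=1) = 1/7.
By linearity of expectation, E[X₁+…+X_7] = 7·(1/7) = 1.
≈ 1.0000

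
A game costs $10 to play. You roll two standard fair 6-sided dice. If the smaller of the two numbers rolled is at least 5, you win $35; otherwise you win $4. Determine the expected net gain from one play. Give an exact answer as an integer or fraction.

-23/9 dollars

E[payout] = (8/9)·4 + (1/9)·35 = 67/9
Expected profit = 67/9 − 10 = -23/9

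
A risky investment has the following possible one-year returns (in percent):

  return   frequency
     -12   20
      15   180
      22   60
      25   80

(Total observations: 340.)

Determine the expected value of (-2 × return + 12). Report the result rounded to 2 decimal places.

-22.00

Total = 340, so P(return=-12) = 20/340, etc.
E[-2x+12] = (1/17)·36 + (9/17)·(-18) + (3/17)·(-32) + (4/17)·(-38)
     = -22 ≈ -22.00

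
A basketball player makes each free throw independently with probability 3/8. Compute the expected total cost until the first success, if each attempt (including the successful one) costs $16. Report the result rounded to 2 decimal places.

E[#attempts] = 1/p = 8/3; E[cost] = 16·8/3 = 128/3.
≈ 42.67

$42.67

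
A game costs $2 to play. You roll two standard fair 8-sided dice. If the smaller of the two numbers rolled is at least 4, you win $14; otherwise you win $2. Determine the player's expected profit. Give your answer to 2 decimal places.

E[payout] = (39/64)·2 + (25/64)·14 = 107/16
Expected profit = 107/16 − 2 = 75/16 ≈ $4.69

$4.69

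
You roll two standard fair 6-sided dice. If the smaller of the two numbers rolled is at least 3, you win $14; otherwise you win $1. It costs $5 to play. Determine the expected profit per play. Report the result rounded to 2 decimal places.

$1.78

E[payout] = (5/9)·1 + (4/9)·14 = 61/9
Expected profit = 61/9 − 5 = 16/9 ≈ $1.78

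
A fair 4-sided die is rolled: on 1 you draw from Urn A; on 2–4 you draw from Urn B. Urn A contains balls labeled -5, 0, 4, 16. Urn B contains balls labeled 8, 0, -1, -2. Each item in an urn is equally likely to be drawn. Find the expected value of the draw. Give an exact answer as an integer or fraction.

15/8

E[X | Urn A] = (-5 + 0 + 4 + 16)/4 = 15/4
E[X | Urn B] = (8 + 0 − 1 − 2)/4 = 5/4
E[X] = (1/4)·15/4 + (3/4)·5/4 = 15/8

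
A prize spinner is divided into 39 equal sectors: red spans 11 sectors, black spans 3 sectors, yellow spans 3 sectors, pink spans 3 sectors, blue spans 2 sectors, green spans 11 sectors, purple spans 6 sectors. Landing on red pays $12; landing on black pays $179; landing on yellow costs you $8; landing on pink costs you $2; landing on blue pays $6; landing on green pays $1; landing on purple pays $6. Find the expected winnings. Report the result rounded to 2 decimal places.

E[payout] = (11/39)·12 + (3/39)·179 + (3/39)·(-8) + (3/39)·(-2) + (2/39)·6 + (11/39)·1 + (6/39)·6 = 698/39
≈ $17.90

$17.90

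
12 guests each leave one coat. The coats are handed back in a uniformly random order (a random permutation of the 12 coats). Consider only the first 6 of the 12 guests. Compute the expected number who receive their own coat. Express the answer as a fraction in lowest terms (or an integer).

Let Xᵢ = 1 if person i gets their own coat. For each i, P(Xᵢ=1) = 1/12.
By linearity of expectation, E[X₁+…+X_6] = 6·(1/12) = 1/2.

1/2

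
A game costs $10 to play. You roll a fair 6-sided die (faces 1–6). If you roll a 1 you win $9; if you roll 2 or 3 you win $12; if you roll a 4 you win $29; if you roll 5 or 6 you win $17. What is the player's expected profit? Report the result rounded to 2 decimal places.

$6.00

E[payout] = (1/6)·9 + (1/3)·12 + (1/3)·17 + (1/6)·29 = 16
Expected profit = 16 − 10 = 6 ≈ $6.00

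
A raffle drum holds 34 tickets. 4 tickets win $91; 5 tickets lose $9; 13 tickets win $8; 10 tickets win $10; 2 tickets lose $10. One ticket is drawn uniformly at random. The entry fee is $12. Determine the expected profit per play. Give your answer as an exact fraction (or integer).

95/34 dollars

E[payout] = (4/34)·91 + (5/34)·(-9) + (13/34)·8 + (10/34)·10 + (2/34)·(-10) = 503/34
Expected profit = 503/34 − 12 = 95/34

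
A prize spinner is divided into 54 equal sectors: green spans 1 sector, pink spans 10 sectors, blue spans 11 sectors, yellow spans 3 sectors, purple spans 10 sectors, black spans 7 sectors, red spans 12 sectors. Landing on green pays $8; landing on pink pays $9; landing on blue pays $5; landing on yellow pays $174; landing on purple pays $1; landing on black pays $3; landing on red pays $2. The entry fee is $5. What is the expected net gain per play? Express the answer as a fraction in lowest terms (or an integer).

230/27 dollars

E[payout] = (1/54)·8 + (10/54)·9 + (11/54)·5 + (3/54)·174 + (10/54)·1 + (7/54)·3 + (12/54)·2 = 365/27
Expected profit = 365/27 − 5 = 230/27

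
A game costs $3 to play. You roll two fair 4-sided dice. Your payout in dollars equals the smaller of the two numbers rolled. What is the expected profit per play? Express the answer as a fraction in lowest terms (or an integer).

Distribution of the smaller of the two numbers rolled: 1 w.p. 7/16, 2 w.p. 5/16, 3 w.p. 3/16, 4 w.p. 1/16
E[payout] = (7/16)·1 + (5/16)·2 + (3/16)·3 + (1/16)·4 = 15/8
Expected profit = 15/8 − 3 = -9/8

-9/8 dollars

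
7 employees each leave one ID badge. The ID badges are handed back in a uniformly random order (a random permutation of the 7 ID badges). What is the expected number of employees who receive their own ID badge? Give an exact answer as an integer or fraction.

Let Xᵢ = 1 if person i gets their own ID badge. For each i, P(Xᵢ=1) = 1/7.
By linearity of expectation, E[X₁+…+X_7] = 7·(1/7) = 1.

1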